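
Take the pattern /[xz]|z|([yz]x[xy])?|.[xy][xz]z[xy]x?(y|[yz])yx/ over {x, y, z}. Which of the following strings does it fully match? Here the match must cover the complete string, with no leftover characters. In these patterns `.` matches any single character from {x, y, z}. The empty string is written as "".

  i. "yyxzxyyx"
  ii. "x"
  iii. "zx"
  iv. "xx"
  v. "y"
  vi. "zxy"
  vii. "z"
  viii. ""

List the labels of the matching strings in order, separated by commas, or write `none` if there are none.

i. "yyxzxyyx" → match
ii. "x" → match
iii. "zx" → no match
iv. "xx" → no match
v. "y" → no match
vi. "zxy" → match
vii. "z" → match
viii. "" → match

i, ii, vi, vii, viii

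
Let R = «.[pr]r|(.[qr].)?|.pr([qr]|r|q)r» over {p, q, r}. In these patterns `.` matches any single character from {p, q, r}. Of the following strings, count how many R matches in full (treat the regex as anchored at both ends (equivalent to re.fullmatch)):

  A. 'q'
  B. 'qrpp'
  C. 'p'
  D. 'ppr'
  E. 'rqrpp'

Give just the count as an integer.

A → no match
B → no match
C → no match
D → match
E → no match
Total matched: 1

1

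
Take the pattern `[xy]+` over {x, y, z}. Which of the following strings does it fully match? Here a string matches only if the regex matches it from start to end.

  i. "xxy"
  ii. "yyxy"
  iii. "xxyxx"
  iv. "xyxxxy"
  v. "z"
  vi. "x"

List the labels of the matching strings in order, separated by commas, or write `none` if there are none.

i → match
ii → match
iii → match
iv → match
v → no match
vi → match

i, ii, iii, iv, vi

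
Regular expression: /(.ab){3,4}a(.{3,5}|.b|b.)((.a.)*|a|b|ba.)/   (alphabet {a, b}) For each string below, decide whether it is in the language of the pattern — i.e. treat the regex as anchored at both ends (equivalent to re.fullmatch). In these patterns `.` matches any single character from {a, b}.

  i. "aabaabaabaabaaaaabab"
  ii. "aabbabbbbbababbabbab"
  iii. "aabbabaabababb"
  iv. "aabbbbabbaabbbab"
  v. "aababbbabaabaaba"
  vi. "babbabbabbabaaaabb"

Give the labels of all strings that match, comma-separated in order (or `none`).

i, iii, vi

i → match
ii → no match
iii → match
iv → no match
v → no match
vi → match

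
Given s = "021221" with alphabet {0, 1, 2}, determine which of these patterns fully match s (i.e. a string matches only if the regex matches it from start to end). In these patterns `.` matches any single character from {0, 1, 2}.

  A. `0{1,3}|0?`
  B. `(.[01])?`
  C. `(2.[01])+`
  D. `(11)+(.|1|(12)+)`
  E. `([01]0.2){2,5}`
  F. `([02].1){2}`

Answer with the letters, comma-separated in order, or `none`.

A → no match
B → no match
C → no match — must start with "2"
D → no match — must start with "11"
E → no match — must end with "2"
F → match

F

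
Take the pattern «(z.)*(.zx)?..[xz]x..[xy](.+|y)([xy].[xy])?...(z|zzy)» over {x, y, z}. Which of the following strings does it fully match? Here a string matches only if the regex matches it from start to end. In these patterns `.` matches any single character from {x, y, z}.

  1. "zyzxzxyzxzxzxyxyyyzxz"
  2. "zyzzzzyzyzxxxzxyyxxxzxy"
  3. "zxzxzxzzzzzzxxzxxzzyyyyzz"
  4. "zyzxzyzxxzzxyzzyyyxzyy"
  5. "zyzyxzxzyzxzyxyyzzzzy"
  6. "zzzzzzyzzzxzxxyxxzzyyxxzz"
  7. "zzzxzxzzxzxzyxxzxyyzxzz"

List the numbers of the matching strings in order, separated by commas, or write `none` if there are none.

1 → match
2 → no match
3 → match
4 → no match
5 → match
6 → no match
7 → match

1, 3, 5, 7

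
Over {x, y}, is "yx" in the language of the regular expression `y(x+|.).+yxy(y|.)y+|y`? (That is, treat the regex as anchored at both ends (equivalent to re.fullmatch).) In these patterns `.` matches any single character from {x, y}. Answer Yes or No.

No

Every match must end with "y", but "yx" does not.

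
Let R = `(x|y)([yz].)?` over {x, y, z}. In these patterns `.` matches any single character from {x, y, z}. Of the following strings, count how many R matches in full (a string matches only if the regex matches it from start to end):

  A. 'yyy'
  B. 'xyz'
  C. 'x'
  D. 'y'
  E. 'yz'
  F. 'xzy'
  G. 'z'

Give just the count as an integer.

5

A. 'yyy' → match
B. 'xyz' → match
C. 'x' → match
D. 'y' → match
E. 'yz' → no match
F. 'xzy' → match
G. 'z' → no match
Total matched: 5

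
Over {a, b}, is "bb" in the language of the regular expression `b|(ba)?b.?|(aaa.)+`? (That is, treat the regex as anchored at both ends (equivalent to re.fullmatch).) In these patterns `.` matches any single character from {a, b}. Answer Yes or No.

Yes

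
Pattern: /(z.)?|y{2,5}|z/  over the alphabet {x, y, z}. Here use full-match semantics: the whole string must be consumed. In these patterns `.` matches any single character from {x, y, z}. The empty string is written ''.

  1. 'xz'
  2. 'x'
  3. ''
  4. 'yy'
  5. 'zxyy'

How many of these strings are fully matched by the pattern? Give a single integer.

1 → no match
2 → no match
3 → match
4 → match
5 → no match
Total matched: 2

2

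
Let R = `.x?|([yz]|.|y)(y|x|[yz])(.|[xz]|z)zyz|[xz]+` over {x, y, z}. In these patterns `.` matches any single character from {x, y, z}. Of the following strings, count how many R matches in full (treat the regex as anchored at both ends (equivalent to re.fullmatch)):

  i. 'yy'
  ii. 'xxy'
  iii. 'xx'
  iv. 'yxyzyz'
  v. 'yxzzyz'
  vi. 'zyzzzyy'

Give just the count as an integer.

i. 'yy' → no match
ii. 'xxy' → no match
iii. 'xx' → match
iv. 'yxyzyz' → match
v. 'yxzzyz' → match
vi. 'zyzzzyy' → no match
Total matched: 3

3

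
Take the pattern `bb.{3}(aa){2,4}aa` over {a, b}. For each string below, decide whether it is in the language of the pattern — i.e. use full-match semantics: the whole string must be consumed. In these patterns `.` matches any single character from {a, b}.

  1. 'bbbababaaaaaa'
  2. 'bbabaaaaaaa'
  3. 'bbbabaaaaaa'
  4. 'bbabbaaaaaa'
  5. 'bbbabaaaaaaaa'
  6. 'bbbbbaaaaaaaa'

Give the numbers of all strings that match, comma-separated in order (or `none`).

2, 3, 4, 5, 6

1 → no match
2. 'bbabaaaaaaa' → match
3. 'bbbabaaaaaa' → match
4. 'bbabbaaaaaa' → match
5 → match
6 → match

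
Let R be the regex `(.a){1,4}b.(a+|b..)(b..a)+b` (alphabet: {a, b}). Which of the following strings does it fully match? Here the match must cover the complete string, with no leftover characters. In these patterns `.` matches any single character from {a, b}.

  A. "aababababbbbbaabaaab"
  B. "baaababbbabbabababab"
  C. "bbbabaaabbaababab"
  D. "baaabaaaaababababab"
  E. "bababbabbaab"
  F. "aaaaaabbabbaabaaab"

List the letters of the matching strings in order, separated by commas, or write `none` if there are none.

A → match
B → match
C → no match
D → match
E → match
F → match

A, B, D, E, F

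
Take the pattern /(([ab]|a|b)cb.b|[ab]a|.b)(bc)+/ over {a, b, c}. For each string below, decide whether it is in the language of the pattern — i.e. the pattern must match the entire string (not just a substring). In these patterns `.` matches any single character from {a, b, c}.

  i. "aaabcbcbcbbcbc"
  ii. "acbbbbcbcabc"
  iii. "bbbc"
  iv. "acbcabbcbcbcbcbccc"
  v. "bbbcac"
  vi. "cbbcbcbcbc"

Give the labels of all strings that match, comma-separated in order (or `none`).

iii, vi

i → no match
ii → no match
iii → match
iv → no match — must end with "bc"
v → no match — must end with "bc"
vi → match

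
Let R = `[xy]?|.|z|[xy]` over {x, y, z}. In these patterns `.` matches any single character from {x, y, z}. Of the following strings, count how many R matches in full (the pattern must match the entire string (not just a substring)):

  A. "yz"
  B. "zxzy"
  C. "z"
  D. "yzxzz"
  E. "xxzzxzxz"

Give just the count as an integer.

A → no match
B → no match
C → match
D → no match
E → no match
Total matched: 1

1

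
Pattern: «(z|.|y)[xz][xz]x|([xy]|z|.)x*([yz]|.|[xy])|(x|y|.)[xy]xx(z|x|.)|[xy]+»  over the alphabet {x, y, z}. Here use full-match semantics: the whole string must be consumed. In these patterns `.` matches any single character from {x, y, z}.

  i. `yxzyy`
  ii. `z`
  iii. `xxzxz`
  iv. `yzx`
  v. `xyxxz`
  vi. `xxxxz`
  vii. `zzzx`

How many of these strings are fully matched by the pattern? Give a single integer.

3

i. `yxzyy` → no match
ii. `z` → no match
iii. `xxzxz` → no match
iv. `yzx` → no match
v. `xyxxz` → match
vi. `xxxxz` → match
vii. `zzzx` → match
Total matched: 3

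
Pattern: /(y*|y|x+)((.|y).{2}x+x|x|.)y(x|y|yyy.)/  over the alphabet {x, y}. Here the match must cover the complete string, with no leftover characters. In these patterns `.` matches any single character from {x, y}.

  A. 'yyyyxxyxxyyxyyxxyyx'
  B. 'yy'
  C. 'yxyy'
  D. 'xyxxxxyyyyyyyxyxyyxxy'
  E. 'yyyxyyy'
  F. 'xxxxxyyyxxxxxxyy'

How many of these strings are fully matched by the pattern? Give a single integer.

A → no match
B → no match
C → match
D → no match
E → no match
F → match
Total matched: 2

2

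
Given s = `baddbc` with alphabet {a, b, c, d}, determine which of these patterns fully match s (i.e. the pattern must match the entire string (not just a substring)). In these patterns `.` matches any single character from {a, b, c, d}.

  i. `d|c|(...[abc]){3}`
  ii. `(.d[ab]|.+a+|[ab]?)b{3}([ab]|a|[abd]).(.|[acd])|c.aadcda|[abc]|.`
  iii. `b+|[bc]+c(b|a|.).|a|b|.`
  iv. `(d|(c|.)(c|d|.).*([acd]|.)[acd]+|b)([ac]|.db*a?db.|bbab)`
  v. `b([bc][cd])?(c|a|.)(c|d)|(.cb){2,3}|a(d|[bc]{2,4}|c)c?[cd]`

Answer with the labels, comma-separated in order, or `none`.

i → no match
ii → no match
iii → no match
iv → match
v → no match

iv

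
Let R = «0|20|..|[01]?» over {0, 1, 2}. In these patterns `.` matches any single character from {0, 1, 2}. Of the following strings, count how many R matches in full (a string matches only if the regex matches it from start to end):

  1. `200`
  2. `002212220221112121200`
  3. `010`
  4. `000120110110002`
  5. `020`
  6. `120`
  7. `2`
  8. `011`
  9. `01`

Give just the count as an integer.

1

1 → no match
2 → no match
3 → no match
4 → no match
5 → no match
6 → no match
7 → no match
8 → no match
9 → match
Total matched: 1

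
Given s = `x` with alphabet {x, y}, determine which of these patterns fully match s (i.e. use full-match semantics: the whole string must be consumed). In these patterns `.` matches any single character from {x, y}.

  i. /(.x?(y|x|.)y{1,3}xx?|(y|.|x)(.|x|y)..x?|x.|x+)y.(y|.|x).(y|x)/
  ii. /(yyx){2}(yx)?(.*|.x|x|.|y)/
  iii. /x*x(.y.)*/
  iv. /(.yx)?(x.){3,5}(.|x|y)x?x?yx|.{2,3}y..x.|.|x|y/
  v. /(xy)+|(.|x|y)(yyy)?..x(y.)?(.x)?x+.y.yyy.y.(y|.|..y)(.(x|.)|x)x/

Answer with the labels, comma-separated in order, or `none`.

i → no match
ii → no match — must start with `yyx`
iii → match
iv → match
v → no match

iii, iv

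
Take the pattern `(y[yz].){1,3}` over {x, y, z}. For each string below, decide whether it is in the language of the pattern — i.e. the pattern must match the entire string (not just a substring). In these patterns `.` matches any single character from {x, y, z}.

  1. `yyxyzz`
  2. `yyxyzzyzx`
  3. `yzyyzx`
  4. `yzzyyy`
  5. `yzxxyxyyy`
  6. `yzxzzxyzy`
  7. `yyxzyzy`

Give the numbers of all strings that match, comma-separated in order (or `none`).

1, 2, 3, 4

1 → match
2 → match
3 → match
4 → match
5 → no match
6 → no match
7 → no match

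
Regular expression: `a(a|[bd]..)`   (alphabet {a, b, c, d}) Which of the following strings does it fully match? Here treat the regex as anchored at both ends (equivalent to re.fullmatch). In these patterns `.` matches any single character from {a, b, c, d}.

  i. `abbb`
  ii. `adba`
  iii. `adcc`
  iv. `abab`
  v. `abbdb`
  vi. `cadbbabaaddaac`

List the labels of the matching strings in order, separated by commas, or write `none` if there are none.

i, ii, iii, iv

i → match
ii → match
iii → match
iv → match
v → no match
vi → no match — must start with `a`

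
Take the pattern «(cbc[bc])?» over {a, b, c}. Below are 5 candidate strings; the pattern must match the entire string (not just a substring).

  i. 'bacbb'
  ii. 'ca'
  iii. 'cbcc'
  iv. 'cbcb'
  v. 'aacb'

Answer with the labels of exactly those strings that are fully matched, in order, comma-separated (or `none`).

iii, iv

i → no match
ii → no match
iii → match
iv → match
v → no match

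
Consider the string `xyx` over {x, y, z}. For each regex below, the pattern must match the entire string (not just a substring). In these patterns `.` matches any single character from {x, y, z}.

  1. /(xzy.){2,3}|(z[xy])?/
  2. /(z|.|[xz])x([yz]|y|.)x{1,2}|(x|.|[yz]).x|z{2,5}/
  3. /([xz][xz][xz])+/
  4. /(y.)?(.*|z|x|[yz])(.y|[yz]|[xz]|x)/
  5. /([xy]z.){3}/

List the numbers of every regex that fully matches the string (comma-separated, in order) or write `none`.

2, 4

1 → no match
2 → match
3 → no match
4 → match
5 → no match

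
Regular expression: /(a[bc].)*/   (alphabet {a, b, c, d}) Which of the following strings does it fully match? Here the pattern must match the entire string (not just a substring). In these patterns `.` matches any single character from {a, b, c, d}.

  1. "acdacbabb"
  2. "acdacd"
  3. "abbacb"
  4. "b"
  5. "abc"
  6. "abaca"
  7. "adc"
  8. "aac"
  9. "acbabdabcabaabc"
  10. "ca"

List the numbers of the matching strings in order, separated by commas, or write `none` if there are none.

1, 2, 3, 5, 9

1 → match
2 → match
3 → match
4 → no match
5 → match
6 → no match
7 → no match
8 → no match
9 → match
10 → no match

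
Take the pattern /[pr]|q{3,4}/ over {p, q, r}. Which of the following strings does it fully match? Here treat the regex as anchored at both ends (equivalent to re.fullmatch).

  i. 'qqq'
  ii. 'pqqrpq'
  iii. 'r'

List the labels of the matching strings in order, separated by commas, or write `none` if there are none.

i, iii

i → match
ii → no match
iii → match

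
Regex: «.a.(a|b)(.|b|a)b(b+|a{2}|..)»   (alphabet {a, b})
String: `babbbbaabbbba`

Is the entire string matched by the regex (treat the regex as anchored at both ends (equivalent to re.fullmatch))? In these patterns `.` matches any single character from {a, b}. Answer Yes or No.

No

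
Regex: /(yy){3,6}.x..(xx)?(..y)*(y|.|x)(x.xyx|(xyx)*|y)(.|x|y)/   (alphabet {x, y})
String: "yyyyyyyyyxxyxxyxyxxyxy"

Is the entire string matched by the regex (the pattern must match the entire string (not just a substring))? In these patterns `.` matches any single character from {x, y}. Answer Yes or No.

Yes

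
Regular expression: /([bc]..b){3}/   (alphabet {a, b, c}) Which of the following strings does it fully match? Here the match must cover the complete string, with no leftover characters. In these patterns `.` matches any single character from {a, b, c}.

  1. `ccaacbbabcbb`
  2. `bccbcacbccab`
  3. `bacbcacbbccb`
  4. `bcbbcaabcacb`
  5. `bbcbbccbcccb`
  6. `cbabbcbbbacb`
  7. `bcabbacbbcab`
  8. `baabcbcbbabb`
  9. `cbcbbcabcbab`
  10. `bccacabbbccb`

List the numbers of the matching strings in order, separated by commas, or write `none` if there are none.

2, 3, 4, 5, 6, 7, 8, 9

1 → no match
2 → match
3 → match
4 → match
5 → match
6 → match
7 → match
8 → match
9 → match
10 → no match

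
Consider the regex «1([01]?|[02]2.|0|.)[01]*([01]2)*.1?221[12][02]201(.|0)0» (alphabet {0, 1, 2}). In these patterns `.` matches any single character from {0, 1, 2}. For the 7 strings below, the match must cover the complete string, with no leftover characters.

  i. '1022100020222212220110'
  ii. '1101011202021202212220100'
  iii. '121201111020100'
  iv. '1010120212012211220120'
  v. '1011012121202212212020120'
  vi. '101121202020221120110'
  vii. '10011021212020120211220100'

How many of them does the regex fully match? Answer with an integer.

i → match
ii → match
iii → no match
iv → match
v → match
vi → no match
vii → no match
Total matched: 4

4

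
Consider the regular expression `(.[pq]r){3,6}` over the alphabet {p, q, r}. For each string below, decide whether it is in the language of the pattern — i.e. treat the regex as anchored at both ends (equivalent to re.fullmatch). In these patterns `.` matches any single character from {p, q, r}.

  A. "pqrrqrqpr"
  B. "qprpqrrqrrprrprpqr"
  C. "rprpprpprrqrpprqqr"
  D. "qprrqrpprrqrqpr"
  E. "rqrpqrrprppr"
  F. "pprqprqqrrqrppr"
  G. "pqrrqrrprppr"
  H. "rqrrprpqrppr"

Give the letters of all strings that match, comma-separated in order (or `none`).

A → match
B → match
C → match
D → match
E → match
F → match
G → match
H → match

A, B, C, D, E, F, G, H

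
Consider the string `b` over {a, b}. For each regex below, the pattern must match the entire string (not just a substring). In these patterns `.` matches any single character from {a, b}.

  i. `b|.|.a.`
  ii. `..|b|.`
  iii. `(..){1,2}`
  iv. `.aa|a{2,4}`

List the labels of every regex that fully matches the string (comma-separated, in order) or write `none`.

i, ii

i → match
ii → match
iii → no match
iv → no match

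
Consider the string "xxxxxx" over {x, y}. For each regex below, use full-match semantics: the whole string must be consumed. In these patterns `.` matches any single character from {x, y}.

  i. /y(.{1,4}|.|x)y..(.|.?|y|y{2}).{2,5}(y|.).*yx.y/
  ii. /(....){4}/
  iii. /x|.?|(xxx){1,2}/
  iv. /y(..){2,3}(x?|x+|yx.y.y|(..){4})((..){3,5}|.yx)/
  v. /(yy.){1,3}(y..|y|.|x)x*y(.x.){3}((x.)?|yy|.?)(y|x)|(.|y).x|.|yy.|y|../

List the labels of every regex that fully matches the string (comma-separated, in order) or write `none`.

i → no match — must start with "y"
ii → no match
iii → match
iv → no match — must start with "y"
v → no match

iii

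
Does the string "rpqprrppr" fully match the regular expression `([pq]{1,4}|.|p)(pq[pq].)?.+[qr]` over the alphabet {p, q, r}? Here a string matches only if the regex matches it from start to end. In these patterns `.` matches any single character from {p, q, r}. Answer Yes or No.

Yes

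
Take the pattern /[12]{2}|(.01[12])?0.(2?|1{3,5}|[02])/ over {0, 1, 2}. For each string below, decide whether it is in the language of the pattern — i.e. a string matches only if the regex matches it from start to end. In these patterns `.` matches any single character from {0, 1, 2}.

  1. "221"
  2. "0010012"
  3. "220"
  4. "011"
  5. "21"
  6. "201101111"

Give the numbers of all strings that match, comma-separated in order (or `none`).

1 → no match
2 → no match
3 → no match
4 → no match
5 → match
6 → match

5, 6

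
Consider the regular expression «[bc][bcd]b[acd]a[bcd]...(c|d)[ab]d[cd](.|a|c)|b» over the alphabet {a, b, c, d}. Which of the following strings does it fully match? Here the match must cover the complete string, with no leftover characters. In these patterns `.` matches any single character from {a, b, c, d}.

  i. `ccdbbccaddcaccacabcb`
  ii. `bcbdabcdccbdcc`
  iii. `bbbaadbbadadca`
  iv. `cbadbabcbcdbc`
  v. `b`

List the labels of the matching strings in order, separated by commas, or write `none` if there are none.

i → no match
ii → match
iii → match
iv → no match
v → match

ii, iii, v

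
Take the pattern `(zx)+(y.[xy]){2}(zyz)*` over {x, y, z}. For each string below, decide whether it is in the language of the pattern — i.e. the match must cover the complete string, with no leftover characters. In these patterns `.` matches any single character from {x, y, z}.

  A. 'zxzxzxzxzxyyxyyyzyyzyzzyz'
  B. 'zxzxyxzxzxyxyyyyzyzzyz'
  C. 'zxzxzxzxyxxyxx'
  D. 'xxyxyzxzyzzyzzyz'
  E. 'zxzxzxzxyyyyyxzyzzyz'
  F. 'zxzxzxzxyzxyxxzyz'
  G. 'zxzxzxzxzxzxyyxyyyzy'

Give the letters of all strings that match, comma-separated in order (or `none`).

C, E, F

A → no match
B → no match
C → match
D → no match — must start with 'zx'
E → match
F → match
G → no match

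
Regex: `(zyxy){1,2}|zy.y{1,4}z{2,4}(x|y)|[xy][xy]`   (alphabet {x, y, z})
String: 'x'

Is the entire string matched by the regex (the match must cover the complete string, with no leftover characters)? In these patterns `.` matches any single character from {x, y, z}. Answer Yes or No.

No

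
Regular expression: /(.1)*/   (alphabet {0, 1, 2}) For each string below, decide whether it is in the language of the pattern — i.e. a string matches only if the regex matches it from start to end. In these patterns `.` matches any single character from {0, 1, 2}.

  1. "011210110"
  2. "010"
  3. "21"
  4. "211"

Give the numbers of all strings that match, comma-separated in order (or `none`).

1 → no match
2 → no match
3 → match
4 → no match

3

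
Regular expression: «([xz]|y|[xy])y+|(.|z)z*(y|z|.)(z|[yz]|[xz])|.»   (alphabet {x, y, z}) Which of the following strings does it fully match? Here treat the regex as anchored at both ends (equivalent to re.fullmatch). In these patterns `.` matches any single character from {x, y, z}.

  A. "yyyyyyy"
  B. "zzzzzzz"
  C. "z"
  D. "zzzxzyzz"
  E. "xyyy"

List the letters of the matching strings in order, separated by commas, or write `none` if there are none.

A, B, C, E

A → match
B → match
C → match
D → no match
E → match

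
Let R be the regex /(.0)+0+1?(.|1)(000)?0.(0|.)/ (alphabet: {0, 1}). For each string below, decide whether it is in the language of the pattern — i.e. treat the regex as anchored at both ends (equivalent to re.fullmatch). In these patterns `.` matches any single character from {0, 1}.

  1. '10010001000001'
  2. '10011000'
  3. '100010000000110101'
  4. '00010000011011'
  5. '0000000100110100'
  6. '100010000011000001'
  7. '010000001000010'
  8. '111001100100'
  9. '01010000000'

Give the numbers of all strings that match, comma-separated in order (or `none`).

1 → no match
2. '10011000' → match
3 → no match
4 → no match
5 → no match
6 → match
7 → no match
8. '111001100100' → no match
9. '01010000000' → no match

2, 6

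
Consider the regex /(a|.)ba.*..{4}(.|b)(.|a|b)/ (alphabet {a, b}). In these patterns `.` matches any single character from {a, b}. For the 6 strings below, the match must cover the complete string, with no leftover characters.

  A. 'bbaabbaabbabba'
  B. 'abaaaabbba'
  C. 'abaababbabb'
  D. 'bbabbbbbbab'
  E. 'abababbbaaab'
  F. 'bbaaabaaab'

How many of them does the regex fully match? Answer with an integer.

A → match
B → match
C → match
D → match
E → match
F → match
Total matched: 6

6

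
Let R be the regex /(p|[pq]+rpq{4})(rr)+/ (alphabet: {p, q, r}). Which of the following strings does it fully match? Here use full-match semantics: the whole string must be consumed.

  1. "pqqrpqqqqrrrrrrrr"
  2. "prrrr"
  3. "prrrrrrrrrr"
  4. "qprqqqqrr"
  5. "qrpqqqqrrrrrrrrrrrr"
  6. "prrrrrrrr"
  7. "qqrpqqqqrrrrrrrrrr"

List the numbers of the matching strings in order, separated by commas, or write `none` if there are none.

1 → match
2 → match
3 → match
4 → no match
5 → match
6 → match
7 → match

1, 2, 3, 5, 6, 7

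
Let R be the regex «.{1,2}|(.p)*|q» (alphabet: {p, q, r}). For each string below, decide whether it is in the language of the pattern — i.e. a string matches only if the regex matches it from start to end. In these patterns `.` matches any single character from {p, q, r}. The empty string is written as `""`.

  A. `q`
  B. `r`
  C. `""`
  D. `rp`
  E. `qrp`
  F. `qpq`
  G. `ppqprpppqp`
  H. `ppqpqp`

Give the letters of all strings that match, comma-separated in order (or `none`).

A, B, C, D, G, H

A. `q` → match
B. `r` → match
C. `""` → match
D. `rp` → match
E. `qrp` → no match
F. `qpq` → no match
G. `ppqprpppqp` → match
H. `ppqpqp` → match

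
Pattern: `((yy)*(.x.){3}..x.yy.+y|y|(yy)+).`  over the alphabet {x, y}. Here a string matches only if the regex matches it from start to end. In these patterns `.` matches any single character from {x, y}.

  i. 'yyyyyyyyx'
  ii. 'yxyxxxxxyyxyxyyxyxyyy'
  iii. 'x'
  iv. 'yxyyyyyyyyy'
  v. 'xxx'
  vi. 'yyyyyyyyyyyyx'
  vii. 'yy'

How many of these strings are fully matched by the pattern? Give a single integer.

i → match
ii → no match
iii → no match
iv → no match
v → no match
vi → match
vii → match
Total matched: 3

3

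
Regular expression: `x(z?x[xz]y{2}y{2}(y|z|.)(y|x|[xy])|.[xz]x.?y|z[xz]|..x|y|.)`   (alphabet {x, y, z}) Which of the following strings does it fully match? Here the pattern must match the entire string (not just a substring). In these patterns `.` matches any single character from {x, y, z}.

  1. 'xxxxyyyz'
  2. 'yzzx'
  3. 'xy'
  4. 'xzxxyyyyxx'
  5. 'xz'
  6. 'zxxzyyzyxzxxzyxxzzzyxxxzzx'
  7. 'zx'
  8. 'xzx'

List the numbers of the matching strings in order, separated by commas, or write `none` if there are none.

1 → no match
2 → no match — must start with 'x'
3 → match
4 → match
5 → match
6 → no match — must start with 'x'
7 → no match — must start with 'x'
8 → match

3, 4, 5, 8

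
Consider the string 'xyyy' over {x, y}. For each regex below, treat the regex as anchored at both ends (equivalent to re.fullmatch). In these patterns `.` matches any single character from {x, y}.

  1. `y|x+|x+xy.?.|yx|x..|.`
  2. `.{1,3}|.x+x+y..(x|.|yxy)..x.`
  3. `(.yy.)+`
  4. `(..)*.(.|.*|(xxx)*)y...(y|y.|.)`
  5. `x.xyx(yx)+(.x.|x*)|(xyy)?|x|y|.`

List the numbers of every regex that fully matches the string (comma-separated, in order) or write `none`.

1 → no match
2 → no match
3 → match
4 → no match
5 → no match

3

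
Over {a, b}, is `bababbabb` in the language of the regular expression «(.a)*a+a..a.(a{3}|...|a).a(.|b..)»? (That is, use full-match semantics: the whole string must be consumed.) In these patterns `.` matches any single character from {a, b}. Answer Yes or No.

No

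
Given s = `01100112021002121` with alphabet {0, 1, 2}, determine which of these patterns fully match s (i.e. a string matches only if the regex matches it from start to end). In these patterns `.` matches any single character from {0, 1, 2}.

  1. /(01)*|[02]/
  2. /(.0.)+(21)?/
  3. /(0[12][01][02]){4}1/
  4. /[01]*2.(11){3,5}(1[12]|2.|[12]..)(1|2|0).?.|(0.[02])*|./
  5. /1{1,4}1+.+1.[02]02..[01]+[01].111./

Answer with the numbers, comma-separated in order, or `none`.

1 → no match
2 → no match
3 → match
4 → no match
5 → no match — must start with `1`

3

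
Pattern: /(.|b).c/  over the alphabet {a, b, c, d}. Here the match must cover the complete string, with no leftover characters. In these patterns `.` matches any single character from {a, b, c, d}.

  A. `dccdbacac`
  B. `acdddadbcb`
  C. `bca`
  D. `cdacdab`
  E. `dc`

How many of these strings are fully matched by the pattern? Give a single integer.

0

A → no match
B → no match — must end with `c`
C → no match — must end with `c`
D → no match — must end with `c`
E → no match
Total matched: 0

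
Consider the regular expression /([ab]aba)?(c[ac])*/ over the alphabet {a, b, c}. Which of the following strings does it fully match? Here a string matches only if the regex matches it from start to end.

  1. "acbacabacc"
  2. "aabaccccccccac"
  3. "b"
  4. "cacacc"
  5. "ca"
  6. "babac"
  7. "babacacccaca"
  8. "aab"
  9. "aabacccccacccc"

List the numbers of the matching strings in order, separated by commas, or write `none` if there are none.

4, 5, 7, 9

1 → no match
2 → no match
3 → no match
4 → match
5 → match
6 → no match
7 → match
8 → no match
9 → match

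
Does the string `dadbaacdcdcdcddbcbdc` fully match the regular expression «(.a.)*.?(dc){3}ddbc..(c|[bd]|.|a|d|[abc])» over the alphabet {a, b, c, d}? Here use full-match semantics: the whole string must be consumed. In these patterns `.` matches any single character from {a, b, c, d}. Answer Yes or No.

Yes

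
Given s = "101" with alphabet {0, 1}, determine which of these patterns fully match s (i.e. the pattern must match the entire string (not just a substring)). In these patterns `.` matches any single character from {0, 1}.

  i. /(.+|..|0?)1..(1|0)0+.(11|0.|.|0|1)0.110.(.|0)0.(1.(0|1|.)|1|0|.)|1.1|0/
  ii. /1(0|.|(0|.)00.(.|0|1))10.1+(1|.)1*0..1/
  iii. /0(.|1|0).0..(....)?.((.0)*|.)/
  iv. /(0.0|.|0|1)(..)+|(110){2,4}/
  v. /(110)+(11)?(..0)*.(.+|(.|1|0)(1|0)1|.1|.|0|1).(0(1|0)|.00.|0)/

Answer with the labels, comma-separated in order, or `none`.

i → match
ii → no match
iii → no match — must start with "0"
iv → match
v → no match — must start with "110"

i, iv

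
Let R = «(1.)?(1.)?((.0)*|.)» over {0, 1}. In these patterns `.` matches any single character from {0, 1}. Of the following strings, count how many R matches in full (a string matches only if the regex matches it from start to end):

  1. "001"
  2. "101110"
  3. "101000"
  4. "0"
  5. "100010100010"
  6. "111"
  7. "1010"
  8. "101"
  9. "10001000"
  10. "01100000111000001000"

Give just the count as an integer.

8

1. "001" → no match
2. "101110" → match
3. "101000" → match
4. "0" → match
5. "100010100010" → match
6. "111" → match
7. "1010" → match
8. "101" → match
9. "10001000" → match
10 → no match
Total matched: 8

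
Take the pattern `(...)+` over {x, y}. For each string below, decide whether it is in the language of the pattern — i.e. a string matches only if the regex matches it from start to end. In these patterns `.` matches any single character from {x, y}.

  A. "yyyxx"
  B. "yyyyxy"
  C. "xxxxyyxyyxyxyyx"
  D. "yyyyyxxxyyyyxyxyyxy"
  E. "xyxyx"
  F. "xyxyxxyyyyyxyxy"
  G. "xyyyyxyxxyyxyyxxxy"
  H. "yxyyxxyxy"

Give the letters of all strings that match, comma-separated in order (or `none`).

A. "yyyxx" → no match
B. "yyyyxy" → match
C → match
D → no match
E. "xyxyx" → no match
F → match
G → match
H. "yxyyxxyxy" → match

B, C, F, G, H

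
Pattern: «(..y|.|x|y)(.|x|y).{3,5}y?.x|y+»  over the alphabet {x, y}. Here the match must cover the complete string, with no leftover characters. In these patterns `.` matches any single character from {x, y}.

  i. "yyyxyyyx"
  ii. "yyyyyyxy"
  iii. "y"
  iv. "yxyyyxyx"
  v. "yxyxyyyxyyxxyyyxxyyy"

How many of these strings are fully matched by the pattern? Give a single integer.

3

i → match
ii → no match
iii → match
iv → match
v → no match
Total matched: 3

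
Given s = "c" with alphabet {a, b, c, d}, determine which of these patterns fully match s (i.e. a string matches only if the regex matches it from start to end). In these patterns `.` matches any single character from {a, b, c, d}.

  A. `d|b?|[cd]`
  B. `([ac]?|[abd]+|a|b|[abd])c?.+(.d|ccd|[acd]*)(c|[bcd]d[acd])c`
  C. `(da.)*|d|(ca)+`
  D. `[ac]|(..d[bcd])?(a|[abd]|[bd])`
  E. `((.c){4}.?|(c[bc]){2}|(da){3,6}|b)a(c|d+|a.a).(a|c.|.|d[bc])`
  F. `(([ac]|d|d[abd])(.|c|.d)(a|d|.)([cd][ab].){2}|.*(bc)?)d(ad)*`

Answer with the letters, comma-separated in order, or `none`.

A, D

A → match
B → no match
C → no match
D → match
E → no match
F → no match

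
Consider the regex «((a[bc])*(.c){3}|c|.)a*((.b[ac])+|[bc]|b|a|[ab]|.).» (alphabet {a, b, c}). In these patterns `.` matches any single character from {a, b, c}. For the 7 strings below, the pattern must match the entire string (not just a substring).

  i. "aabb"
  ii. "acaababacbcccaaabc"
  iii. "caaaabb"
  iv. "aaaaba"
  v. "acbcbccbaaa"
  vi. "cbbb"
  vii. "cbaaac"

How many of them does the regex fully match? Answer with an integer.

3

i. "aabb" → match
ii → no match
iii. "caaaabb" → match
iv. "aaaaba" → match
v. "acbcbccbaaa" → no match
vi. "cbbb" → no match
vii. "cbaaac" → no match
Total matched: 3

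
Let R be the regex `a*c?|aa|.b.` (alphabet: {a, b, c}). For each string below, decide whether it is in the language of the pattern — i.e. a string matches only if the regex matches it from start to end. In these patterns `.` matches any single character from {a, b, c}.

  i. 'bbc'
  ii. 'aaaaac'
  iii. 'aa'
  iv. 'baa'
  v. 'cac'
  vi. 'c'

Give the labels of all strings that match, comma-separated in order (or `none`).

i → match
ii → match
iii → match
iv → no match
v → no match
vi → match

i, ii, iii, vi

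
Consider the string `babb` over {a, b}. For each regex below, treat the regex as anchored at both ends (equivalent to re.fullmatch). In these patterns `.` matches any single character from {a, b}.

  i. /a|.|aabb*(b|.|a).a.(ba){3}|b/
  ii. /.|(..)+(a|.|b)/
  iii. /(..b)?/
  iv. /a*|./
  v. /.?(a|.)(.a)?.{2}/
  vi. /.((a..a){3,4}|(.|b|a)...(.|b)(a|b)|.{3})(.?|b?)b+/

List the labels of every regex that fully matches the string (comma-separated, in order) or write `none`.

v

i → no match
ii → no match
iii → no match
iv → no match
v → match
vi → no match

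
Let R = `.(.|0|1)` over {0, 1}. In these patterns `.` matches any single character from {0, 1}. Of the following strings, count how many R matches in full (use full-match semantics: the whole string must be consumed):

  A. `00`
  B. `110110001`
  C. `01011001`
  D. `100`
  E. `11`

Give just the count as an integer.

2

A → match
B → no match
C → no match
D → no match
E → match
Total matched: 2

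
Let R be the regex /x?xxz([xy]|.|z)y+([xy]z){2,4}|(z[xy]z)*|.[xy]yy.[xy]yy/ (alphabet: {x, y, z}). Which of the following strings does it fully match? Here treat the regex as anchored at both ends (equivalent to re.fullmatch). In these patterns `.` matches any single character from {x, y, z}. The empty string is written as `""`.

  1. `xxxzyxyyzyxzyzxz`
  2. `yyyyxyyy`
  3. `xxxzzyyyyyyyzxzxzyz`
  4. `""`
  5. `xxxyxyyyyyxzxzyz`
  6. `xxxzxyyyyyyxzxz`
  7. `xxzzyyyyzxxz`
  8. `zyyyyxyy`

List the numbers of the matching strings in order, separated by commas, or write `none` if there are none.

1 → no match
2 → match
3 → match
4 → match
5 → no match
6 → match
7 → no match
8 → match

2, 3, 4, 6, 8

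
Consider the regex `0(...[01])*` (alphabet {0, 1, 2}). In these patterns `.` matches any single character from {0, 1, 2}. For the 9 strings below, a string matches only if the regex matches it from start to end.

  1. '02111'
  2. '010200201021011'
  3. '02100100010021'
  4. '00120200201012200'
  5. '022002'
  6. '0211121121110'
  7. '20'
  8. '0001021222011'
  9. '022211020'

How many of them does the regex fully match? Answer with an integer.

2

1 → match
2 → no match
3 → no match
4 → no match
5 → no match
6 → no match
7 → no match — must start with '0'
8 → no match
9 → match
Total matched: 2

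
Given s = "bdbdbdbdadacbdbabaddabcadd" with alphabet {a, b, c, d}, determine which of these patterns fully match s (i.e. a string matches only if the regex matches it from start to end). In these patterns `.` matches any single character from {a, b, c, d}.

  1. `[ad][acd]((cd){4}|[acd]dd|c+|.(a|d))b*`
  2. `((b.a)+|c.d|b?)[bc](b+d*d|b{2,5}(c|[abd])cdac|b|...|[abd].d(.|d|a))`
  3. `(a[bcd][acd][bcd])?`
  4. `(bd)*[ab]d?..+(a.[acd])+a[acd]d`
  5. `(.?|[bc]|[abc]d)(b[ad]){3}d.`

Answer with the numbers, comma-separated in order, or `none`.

4

1 → no match
2 → no match
3 → no match
4 → match
5 → no match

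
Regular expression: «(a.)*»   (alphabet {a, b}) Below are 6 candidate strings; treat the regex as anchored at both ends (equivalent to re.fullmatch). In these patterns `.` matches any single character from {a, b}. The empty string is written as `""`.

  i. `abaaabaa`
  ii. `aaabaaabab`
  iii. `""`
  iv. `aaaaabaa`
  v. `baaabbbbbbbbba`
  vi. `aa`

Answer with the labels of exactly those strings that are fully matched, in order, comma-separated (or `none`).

i → match
ii → match
iii → match
iv → match
v → no match
vi → match

i, ii, iii, iv, vi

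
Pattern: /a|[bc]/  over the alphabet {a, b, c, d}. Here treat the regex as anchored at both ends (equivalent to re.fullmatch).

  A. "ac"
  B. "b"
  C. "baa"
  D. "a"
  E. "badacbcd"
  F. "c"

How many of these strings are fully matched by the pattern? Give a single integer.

A → no match
B → match
C → no match
D → match
E → no match
F → match
Total matched: 3

3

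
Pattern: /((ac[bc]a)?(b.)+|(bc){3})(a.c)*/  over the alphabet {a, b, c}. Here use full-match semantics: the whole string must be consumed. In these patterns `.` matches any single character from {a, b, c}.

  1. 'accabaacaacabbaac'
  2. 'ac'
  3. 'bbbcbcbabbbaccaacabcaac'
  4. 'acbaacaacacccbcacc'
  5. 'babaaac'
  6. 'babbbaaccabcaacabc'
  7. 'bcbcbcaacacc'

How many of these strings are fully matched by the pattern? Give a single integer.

3

1 → no match
2. 'ac' → no match
3 → no match
4 → no match
5. 'babaaac' → match
6 → match
7. 'bcbcbcaacacc' → match
Total matched: 3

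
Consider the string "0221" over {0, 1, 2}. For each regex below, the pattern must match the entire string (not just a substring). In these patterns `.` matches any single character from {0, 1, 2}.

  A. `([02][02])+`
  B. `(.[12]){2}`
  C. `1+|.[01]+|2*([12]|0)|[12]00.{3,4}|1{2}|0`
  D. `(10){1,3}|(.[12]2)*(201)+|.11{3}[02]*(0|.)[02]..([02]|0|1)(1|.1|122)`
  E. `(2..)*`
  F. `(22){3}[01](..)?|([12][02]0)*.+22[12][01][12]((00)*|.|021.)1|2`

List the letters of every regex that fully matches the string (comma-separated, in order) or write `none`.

A → no match
B → match
C → no match
D → no match
E → no match
F → no match

B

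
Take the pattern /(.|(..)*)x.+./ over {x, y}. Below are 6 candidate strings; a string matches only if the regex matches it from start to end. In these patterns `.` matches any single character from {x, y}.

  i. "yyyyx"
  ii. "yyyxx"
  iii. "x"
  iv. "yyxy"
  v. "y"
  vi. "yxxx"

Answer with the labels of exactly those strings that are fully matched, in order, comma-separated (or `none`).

vi

i → no match
ii → no match
iii → no match
iv → no match
v → no match
vi → match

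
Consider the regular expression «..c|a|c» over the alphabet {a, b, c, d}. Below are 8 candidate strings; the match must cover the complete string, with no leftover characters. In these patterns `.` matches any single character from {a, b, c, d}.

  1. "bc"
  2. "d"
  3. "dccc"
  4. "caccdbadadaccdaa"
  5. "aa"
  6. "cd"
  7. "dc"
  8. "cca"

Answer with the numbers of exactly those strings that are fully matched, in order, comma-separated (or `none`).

1 → no match
2 → no match
3 → no match
4 → no match
5 → no match
6 → no match
7 → no match
8 → no match

none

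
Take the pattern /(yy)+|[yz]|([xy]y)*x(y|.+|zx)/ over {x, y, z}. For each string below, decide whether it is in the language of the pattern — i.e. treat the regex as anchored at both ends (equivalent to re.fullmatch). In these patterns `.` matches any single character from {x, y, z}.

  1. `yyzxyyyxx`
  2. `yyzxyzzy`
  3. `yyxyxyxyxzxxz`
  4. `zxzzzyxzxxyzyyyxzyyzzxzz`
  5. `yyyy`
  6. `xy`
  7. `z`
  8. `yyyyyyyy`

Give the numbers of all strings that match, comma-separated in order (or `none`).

3, 5, 6, 7, 8

1 → no match
2 → no match
3 → match
4 → no match
5 → match
6 → match
7 → match
8 → match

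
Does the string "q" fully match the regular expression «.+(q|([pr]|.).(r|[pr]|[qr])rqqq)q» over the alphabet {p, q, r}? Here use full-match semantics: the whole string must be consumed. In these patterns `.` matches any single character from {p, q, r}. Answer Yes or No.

No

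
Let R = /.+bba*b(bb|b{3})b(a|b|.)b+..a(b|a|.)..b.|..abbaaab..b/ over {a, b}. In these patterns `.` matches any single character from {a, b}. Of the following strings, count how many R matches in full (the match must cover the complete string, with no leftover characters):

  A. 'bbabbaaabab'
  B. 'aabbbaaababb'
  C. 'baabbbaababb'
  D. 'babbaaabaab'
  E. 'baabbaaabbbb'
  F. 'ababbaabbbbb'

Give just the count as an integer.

A. 'bbabbaaabab' → no match
B. 'aabbbaaababb' → no match
C. 'baabbbaababb' → no match
D. 'babbaaabaab' → no match
E. 'baabbaaabbbb' → match
F. 'ababbaabbbbb' → no match
Total matched: 1

1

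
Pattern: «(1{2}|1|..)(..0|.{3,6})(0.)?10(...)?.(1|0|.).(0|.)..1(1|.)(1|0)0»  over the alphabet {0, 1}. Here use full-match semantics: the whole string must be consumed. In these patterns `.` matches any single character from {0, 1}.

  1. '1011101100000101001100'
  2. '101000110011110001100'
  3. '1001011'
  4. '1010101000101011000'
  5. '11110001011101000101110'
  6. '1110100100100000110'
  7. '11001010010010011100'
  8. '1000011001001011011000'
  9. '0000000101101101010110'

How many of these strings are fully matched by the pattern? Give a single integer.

2

1 → match
2 → no match
3 → no match — must end with '0'
4 → match
5 → no match
6 → no match
7 → no match
8 → no match
9 → no match
Total matched: 2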